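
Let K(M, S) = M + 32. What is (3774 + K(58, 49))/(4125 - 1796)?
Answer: 3864/2329 ≈ 1.6591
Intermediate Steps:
K(M, S) = 32 + M
(3774 + K(58, 49))/(4125 - 1796) = (3774 + (32 + 58))/(4125 - 1796) = (3774 + 90)/2329 = 3864*(1/2329) = 3864/2329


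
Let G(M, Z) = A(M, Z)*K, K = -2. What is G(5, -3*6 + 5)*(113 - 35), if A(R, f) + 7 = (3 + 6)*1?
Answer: -312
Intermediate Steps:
A(R, f) = 2 (A(R, f) = -7 + (3 + 6)*1 = -7 + 9*1 = -7 + 9 = 2)
G(M, Z) = -4 (G(M, Z) = 2*(-2) = -4)
G(5, -3*6 + 5)*(113 - 35) = -4*(113 - 35) = -4*78 = -312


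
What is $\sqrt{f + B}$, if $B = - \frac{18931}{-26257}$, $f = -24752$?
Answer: $\frac{i \sqrt{141027070261}}{2387} \approx 157.33 i$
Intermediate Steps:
$B = \frac{1721}{2387}$ ($B = \left(-18931\right) \left(- \frac{1}{26257}\right) = \frac{1721}{2387} \approx 0.72099$)
$\sqrt{f + B} = \sqrt{-24752 + \frac{1721}{2387}} = \sqrt{- \frac{59081303}{2387}} = \frac{i \sqrt{141027070261}}{2387}$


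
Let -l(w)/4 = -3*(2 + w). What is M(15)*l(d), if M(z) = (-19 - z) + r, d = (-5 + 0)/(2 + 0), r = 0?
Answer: 204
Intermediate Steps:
d = -5/2 ≈ -2.5000
M(z) = -19 - z (M(z) = (-19 - z) + 0 = -19 - z)
l(w) = 24 + 12*w (l(w) = -(-12)*(2 + w) = -4*(-6 - 3*w) = 24 + 12*w)
M(15)*l(d) = (-19 - 1*15)*(24 + 12*(-5/2)) = (-19 - 15)*(24 - 30) = -34*(-6) = 204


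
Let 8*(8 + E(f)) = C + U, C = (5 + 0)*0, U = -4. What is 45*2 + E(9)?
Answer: 163/2 ≈ 81.500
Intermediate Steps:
C = 0 (C = 5*0 = 0)
E(f) = -17/2 (E(f) = -8 + (0 - 4)/8 = -8 + (⅛)*(-4) = -8 - ½ = -17/2)
45*2 + E(9) = 45*2 - 17/2 = 90 - 17/2 = 163/2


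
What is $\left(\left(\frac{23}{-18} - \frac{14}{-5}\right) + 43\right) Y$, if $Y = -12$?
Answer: $- \frac{8014}{15} \approx -534.27$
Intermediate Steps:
$\left(\left(\frac{23}{-18} - \frac{14}{-5}\right) + 43\right) Y = \left(\left(\frac{23}{-18} - \frac{14}{-5}\right) + 43\right) \left(-12\right) = \left(\left(23 \left(- \frac{1}{18}\right) - - \frac{14}{5}\right) + 43\right) \left(-12\right) = \left(\left(- \frac{23}{18} + \frac{14}{5}\right) + 43\right) \left(-12\right) = \left(\frac{137}{90} + 43\right) \left(-12\right) = \frac{4007}{90} \left(-12\right) = - \frac{8014}{15}$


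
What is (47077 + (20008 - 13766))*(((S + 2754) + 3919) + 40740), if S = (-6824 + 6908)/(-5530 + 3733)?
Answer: 1514278741521/599 ≈ 2.5280e+9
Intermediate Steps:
S = -28/599 (S = 84/(-1797) = 84*(-1/1797) = -28/599 ≈ -0.046745)
(47077 + (20008 - 13766))*(((S + 2754) + 3919) + 40740) = (47077 + (20008 - 13766))*(((-28/599 + 2754) + 3919) + 40740) = (47077 + 6242)*((1649618/599 + 3919) + 40740) = 53319*(3997099/599 + 40740) = 53319*(28400359/599) = 1514278741521/599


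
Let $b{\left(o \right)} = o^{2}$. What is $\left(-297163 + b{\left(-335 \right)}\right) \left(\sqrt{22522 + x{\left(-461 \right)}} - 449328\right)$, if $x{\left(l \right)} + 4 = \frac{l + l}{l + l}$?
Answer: $83097821664 - 184938 \sqrt{22519} \approx 8.307 \cdot 10^{10}$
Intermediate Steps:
$x{\left(l \right)} = -3$ ($x{\left(l \right)} = -4 + \frac{l + l}{l + l} = -4 + \frac{2 l}{2 l} = -4 + 2 l \frac{1}{2 l} = -4 + 1 = -3$)
$\left(-297163 + b{\left(-335 \right)}\right) \left(\sqrt{22522 + x{\left(-461 \right)}} - 449328\right) = \left(-297163 + \left(-335\right)^{2}\right) \left(\sqrt{22522 - 3} - 449328\right) = \left(-297163 + 112225\right) \left(\sqrt{22519} - 449328\right) = - 184938 \left(-449328 + \sqrt{22519}\right) = 83097821664 - 184938 \sqrt{22519}$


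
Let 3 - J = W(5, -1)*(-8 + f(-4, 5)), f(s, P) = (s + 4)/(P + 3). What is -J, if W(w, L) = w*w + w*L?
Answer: -163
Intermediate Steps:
f(s, P) = (4 + s)/(3 + P)
W(w, L) = w² + L*w
J = 163 (J = 3 - 5*(-1 + 5)*(-8 + (4 - 4)/(3 + 5)) = 3 - 5*4*(-8 + 0/8) = 3 - 20*(-8 + (⅛)*0) = 3 - 20*(-8 + 0) = 3 - 20*(-8) = 3 - 1*(-160) = 3 + 160 = 163)
-J = -1*163 = -163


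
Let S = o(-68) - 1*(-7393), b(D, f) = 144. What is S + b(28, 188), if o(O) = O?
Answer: 7469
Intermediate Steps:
S = 7325 (S = -68 - 1*(-7393) = -68 + 7393 = 7325)
S + b(28, 188) = 7325 + 144 = 7469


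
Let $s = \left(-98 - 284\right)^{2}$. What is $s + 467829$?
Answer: $613753$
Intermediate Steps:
$s = 145924$ ($s = \left(-382\right)^{2} = 145924$)
$s + 467829 = 145924 + 467829 = 613753$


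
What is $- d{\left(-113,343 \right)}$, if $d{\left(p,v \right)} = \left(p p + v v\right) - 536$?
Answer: $-129882$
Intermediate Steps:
$d{\left(p,v \right)} = -536 + p^{2} + v^{2}$ ($d{\left(p,v \right)} = \left(p^{2} + v^{2}\right) - 536 = -536 + p^{2} + v^{2}$)
$- d{\left(-113,343 \right)} = - (-536 + \left(-113\right)^{2} + 343^{2}) = - (-536 + 12769 + 117649) = \left(-1\right) 129882 = -129882$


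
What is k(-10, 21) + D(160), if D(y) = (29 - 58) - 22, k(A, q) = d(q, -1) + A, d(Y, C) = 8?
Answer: -53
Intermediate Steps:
k(A, q) = 8 + A
D(y) = -51 (D(y) = -29 - 22 = -51)
k(-10, 21) + D(160) = (8 - 10) - 51 = -2 - 51 = -53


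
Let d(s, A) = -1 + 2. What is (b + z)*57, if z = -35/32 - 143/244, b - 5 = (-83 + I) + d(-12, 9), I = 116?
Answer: 4152393/1952 ≈ 2127.3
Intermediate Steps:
d(s, A) = 1
b = 39 (b = 5 + ((-83 + 116) + 1) = 5 + (33 + 1) = 5 + 34 = 39)
z = -3279/1952 (z = -35*1/32 - 143*1/244 = -35/32 - 143/244 = -3279/1952 ≈ -1.6798)
(b + z)*57 = (39 - 3279/1952)*57 = (72849/1952)*57 = 4152393/1952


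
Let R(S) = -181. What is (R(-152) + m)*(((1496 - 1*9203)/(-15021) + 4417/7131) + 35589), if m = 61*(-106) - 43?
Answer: -944585426751110/3967213 ≈ -2.3810e+8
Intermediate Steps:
m = -6509 (m = -6466 - 43 = -6509)
(R(-152) + m)*(((1496 - 1*9203)/(-15021) + 4417/7131) + 35589) = (-181 - 6509)*(((1496 - 1*9203)/(-15021) + 4417/7131) + 35589) = -6690*(((1496 - 9203)*(-1/15021) + 4417*(1/7131)) + 35589) = -6690*((-7707*(-1/15021) + 4417/7131) + 35589) = -6690*((2569/5007 + 4417/7131) + 35589) = -6690*(13478486/11901639 + 35589) = -6690*423580908857/11901639 = -944585426751110/3967213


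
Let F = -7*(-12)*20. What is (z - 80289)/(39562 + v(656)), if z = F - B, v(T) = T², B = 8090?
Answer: -86699/469898 ≈ -0.18451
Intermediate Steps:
F = 1680 (F = 84*20 = 1680)
z = -6410 (z = 1680 - 1*8090 = 1680 - 8090 = -6410)
(z - 80289)/(39562 + v(656)) = (-6410 - 80289)/(39562 + 656²) = -86699/(39562 + 430336) = -86699/469898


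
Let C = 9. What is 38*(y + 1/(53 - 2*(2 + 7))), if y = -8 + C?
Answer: 1368/35 ≈ 39.086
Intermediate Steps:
y = 1 (y = -8 + 9 = 1)
38*(y + 1/(53 - 2*(2 + 7))) = 38*(1 + 1/(53 - 2*(2 + 7))) = 38*(1 + 1/(53 - 2*9)) = 38*(1 + 1/(53 - 18)) = 38*(1 + 1/35) = 38*(36/35) = 1368/35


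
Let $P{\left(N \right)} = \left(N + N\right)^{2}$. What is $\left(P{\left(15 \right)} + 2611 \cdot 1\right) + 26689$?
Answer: $30200$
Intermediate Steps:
$P{\left(N \right)} = 4 N^{2}$ ($P{\left(N \right)} = \left(2 N\right)^{2} = 4 N^{2}$)
$\left(P{\left(15 \right)} + 2611 \cdot 1\right) + 26689 = \left(4 \cdot 15^{2} + 2611 \cdot 1\right) + 26689 = \left(4 \cdot 225 + 2611\right) + 26689 = \left(900 + 2611\right) + 26689 = 3511 + 26689 = 30200$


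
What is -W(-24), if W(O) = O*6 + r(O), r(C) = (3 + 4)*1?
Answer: 137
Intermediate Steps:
r(C) = 7 (r(C) = 7*1 = 7)
W(O) = 7 + 6*O (W(O) = O*6 + 7 = 6*O + 7 = 7 + 6*O)
-W(-24) = -(7 + 6*(-24)) = -(7 - 144) = -1*(-137) = 137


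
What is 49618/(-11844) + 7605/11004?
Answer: -775379/221652 ≈ -3.4982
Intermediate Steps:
49618/(-11844) + 7605/11004 = 49618*(-1/11844) + 7605*(1/11004) = -24809/5922 + 2535/3668 = -775379/221652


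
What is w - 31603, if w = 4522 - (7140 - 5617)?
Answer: -28604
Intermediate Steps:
w = 2999 (w = 4522 - 1*1523 = 4522 - 1523 = 2999)
w - 31603 = 2999 - 31603 = -28604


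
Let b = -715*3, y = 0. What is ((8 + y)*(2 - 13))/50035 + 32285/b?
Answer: -29373977/1951365 ≈ -15.053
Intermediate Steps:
b = -2145
((8 + y)*(2 - 13))/50035 + 32285/b = ((8 + 0)*(2 - 13))/50035 + 32285/(-2145) = (8*(-11))*(1/50035) + 32285*(-1/2145) = -88*1/50035 - 587/39 = -88/50035 - 587/39 = -29373977/1951365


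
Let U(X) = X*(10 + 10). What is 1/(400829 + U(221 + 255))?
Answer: 1/410349 ≈ 2.4370e-6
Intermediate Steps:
U(X) = 20*X (U(X) = X*20 = 20*X)
1/(400829 + U(221 + 255)) = 1/(400829 + 20*(221 + 255)) = 1/(400829 + 20*476) = 1/(400829 + 9520) = 1/410349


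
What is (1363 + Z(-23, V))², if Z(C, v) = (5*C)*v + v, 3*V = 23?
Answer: 239121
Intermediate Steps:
V = 23/3 (V = (⅓)*23 = 23/3 ≈ 7.6667)
Z(C, v) = v + 5*C*v (Z(C, v) = 5*C*v + v = v + 5*C*v)
(1363 + Z(-23, V))² = (1363 + 23*(1 + 5*(-23))/3)² = (1363 + 23*(1 - 115)/3)² = (1363 + (23/3)*(-114))² = (1363 - 874)² = 489² = 239121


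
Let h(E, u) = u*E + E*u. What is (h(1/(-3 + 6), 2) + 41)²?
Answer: 16129/9 ≈ 1792.1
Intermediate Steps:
h(E, u) = 2*E*u (h(E, u) = E*u + E*u = 2*E*u)
(h(1/(-3 + 6), 2) + 41)² = (2*2/(-3 + 6) + 41)² = (2*2/3 + 41)² = (2*(⅓)*2 + 41)² = (4/3 + 41)² = (127/3)² = 16129/9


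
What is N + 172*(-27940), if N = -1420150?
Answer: -6225830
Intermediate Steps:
N + 172*(-27940) = -1420150 + 172*(-27940) = -1420150 - 4805680 = -6225830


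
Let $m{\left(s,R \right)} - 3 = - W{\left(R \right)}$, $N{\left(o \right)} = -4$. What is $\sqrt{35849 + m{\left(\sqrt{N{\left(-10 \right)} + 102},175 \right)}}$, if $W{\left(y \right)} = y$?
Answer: $\sqrt{35677} \approx 188.88$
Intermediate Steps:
$m{\left(s,R \right)} = 3 - R$
$\sqrt{35849 + m{\left(\sqrt{N{\left(-10 \right)} + 102},175 \right)}} = \sqrt{35849 + \left(3 - 175\right)} = \sqrt{35849 - 172} = \sqrt{35677}$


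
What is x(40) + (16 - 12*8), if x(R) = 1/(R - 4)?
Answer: -2879/36 ≈ -79.972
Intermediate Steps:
x(R) = 1/(-4 + R)
x(40) + (16 - 12*8) = 1/(-4 + 40) + (16 - 12*8) = 1/36 + (16 - 96) = 1/36 - 80 = -2879/36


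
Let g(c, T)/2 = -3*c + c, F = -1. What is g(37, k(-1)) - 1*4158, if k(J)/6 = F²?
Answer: -4306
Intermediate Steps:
k(J) = 6 (k(J) = 6*(-1)² = 6*1 = 6)
g(c, T) = -4*c (g(c, T) = 2*(-3*c + c) = 2*(-2*c) = -4*c)
g(37, k(-1)) - 1*4158 = -4*37 - 1*4158 = -148 - 4158 = -4306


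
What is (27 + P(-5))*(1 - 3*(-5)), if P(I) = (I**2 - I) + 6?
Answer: 1008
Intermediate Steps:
P(I) = 6 + I**2 - I
(27 + P(-5))*(1 - 3*(-5)) = (27 + (6 + (-5)**2 - 1*(-5)))*(1 - 3*(-5)) = (27 + (6 + 25 + 5))*(1 + 15) = (27 + 36)*16 = 63*16 = 1008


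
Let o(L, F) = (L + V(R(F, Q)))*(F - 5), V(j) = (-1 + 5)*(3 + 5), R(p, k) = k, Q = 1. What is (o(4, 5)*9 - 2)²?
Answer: 4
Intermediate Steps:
V(j) = 32 (V(j) = 4*8 = 32)
o(L, F) = (-5 + F)*(32 + L) (o(L, F) = (L + 32)*(F - 5) = (32 + L)*(-5 + F) = (-5 + F)*(32 + L))
(o(4, 5)*9 - 2)² = ((-160 - 5*4 + 32*5 + 5*4)*9 - 2)² = ((-160 - 20 + 160 + 20)*9 - 2)² = (0*9 - 2)² = (0 - 2)² = (-2)² = 4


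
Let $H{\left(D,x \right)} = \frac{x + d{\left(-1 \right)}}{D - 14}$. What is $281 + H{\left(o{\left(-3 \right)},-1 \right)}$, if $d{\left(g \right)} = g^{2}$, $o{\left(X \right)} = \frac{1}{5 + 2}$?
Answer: $281$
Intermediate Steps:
$o{\left(X \right)} = \frac{1}{7}$
$H{\left(D,x \right)} = \frac{1 + x}{-14 + D}$ ($H{\left(D,x \right)} = \frac{x + \left(-1\right)^{2}}{D - 14} = \frac{x + 1}{-14 + D} = \frac{1 + x}{-14 + D}$)
$281 + H{\left(o{\left(-3 \right)},-1 \right)} = 281 + \frac{1 - 1}{-14 + \frac{1}{7}} = 281 + \frac{1}{- \frac{97}{7}} \cdot 0 = 281 - 0 = 281 + 0 = 281$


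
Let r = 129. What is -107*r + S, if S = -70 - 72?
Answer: -13945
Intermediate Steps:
S = -142
-107*r + S = -107*129 - 142 = -13803 - 142 = -13945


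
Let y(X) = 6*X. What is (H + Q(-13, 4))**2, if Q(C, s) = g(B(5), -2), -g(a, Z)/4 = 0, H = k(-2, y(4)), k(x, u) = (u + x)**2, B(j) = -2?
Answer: 234256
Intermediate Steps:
H = 484 (H = (6*4 - 2)**2 = (24 - 2)**2 = 22**2 = 484)
g(a, Z) = 0 (g(a, Z) = -4*0 = 0)
Q(C, s) = 0
(H + Q(-13, 4))**2 = (484 + 0)**2 = 484**2 = 234256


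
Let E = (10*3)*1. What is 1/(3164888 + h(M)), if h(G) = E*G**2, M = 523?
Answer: 1/11370758 ≈ 8.7945e-8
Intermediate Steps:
E = 30 (E = 30*1 = 30)
h(G) = 30*G**2
1/(3164888 + h(M)) = 1/(3164888 + 30*523**2) = 1/(3164888 + 30*273529) = 1/(3164888 + 8205870) = 1/11370758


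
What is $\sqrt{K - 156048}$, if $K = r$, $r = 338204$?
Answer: $2 \sqrt{45539} \approx 426.8$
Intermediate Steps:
$K = 338204$
$\sqrt{K - 156048} = \sqrt{338204 - 156048} = \sqrt{182156} = 2 \sqrt{45539}$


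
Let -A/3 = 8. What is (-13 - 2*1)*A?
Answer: 360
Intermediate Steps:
A = -24 (A = -3*8 = -24)
(-13 - 2*1)*A = (-13 - 2*1)*(-24) = (-13 - 2)*(-24) = -15*(-24) = 360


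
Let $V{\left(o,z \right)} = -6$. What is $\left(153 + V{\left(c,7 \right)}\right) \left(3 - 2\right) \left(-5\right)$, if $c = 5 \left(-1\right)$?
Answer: $-735$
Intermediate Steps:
$c = -5$
$\left(153 + V{\left(c,7 \right)}\right) \left(3 - 2\right) \left(-5\right) = \left(153 - 6\right) \left(3 - 2\right) \left(-5\right) = 147 \cdot 1 \left(-5\right) = 147 \left(-5\right) = -735$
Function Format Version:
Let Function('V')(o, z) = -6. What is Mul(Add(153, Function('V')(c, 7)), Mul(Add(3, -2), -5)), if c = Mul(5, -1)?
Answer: -735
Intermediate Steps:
c = -5
Mul(Add(153, Function('V')(c, 7)), Mul(Add(3, -2), -5)) = Mul(Add(153, -6), Mul(Add(3, -2), -5)) = Mul(147, Mul(1, -5)) = Mul(147, -5) = -735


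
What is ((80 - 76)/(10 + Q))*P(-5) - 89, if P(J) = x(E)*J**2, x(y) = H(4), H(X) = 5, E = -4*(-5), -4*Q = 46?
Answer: -1267/3 ≈ -422.33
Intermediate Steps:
Q = -23/2 (Q = -1/4*46 = -23/2 ≈ -11.500)
E = 20
x(y) = 5
P(J) = 5*J**2
((80 - 76)/(10 + Q))*P(-5) - 89 = ((80 - 76)/(10 - 23/2))*(5*(-5)**2) - 89 = (4/(-3/2))*(5*25) - 89 = (4*(-2/3))*125 - 89 = -8/3*125 - 89 = -1000/3 - 89 = -1267/3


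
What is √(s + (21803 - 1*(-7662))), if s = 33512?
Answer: √62977 ≈ 250.95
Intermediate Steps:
√(s + (21803 - 1*(-7662))) = √(33512 + (21803 - 1*(-7662))) = √(33512 + (21803 + 7662)) = √(33512 + 29465) = √62977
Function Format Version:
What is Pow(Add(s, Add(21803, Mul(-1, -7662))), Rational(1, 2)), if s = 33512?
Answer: Pow(62977, Rational(1, 2)) ≈ 250.95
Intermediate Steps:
Pow(Add(s, Add(21803, Mul(-1, -7662))), Rational(1, 2)) = Pow(Add(33512, Add(21803, Mul(-1, -7662))), Rational(1, 2)) = Pow(Add(33512, Add(21803, 7662)), Rational(1, 2)) = Pow(Add(33512, 29465), Rational(1, 2)) = Pow(62977, Rational(1, 2))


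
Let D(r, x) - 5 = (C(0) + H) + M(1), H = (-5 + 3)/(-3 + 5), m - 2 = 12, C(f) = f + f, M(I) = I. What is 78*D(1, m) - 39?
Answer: 351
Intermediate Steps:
C(f) = 2*f
m = 14 (m = 2 + 12 = 14)
H = -1 (H = -2/2 = -2*½ = -1)
D(r, x) = 5 (D(r, x) = 5 + ((2*0 - 1) + 1) = 5 + ((0 - 1) + 1) = 5 + (-1 + 1) = 5 + 0 = 5)
78*D(1, m) - 39 = 78*5 - 39 = 390 - 39 = 351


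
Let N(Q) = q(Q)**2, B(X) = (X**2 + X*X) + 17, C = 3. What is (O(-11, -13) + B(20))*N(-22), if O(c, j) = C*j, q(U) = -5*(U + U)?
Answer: 37655200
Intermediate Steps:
B(X) = 17 + 2*X**2 (B(X) = (X**2 + X**2) + 17 = 2*X**2 + 17 = 17 + 2*X**2)
q(U) = -10*U
O(c, j) = 3*j
N(Q) = 100*Q**2 (N(Q) = (-10*Q)**2 = 100*Q**2)
(O(-11, -13) + B(20))*N(-22) = (3*(-13) + (17 + 2*20**2))*(100*(-22)**2) = (-39 + (17 + 2*400))*(100*484) = (-39 + (17 + 800))*48400 = (-39 + 817)*48400 = 778*48400 = 37655200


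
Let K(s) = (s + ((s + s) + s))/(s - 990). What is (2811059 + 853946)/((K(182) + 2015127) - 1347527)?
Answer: 370165505/67427509 ≈ 5.4898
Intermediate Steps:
K(s) = 4*s/(-990 + s) (K(s) = (s + (2*s + s))/(-990 + s) = (s + 3*s)/(-990 + s) = (4*s)/(-990 + s) = 4*s/(-990 + s))
(2811059 + 853946)/((K(182) + 2015127) - 1347527) = (2811059 + 853946)/((4*182/(-990 + 182) + 2015127) - 1347527) = 3665005/((4*182/(-808) + 2015127) - 1347527) = 3665005/((4*182*(-1/808) + 2015127) - 1347527) = 3665005/((-91/101 + 2015127) - 1347527) = 3665005/(203527736/101 - 1347527) = 3665005/(67427509/101) = 3665005*(101/67427509) = 370165505/67427509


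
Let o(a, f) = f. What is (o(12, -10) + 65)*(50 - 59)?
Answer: -495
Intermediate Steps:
(o(12, -10) + 65)*(50 - 59) = (-10 + 65)*(50 - 59) = 55*(-9) = -495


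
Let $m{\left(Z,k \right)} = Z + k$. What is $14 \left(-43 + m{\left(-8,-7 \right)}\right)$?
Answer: $-812$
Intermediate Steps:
$14 \left(-43 + m{\left(-8,-7 \right)}\right) = 14 \left(-43 - 15\right) = 14 \left(-58\right) = -812$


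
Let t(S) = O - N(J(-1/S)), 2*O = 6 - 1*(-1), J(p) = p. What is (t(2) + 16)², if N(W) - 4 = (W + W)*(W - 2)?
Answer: 169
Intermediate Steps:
N(W) = 4 + 2*W*(-2 + W) (N(W) = 4 + (W + W)*(W - 2) = 4 + (2*W)*(-2 + W) = 4 + 2*W*(-2 + W))
O = 7/2 (O = (6 - 1*(-1))/2 = (6 + 1)/2 = (½)*7 = 7/2 ≈ 3.5000)
t(S) = -½ - 4/S - 2/S² (t(S) = 7/2 - (4 - (-4)/S + 2*(-1/S)²) = 7/2 - (4 + 4/S + 2/S²) = 7/2 - (4 + 2/S² + 4/S) = 7/2 + (-4 - 4/S - 2/S²) = -½ - 4/S - 2/S²)
(t(2) + 16)² = ((-½ - 4/2 - 2/2²) + 16)² = ((-½ - 4*½ - 2*¼) + 16)² = ((-½ - 2 - ½) + 16)² = (-3 + 16)² = 13² = 169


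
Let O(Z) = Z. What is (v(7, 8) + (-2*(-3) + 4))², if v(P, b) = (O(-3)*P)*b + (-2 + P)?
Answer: 23409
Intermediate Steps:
v(P, b) = -2 + P - 3*P*b (v(P, b) = (-3*P)*b + (-2 + P) = -3*P*b + (-2 + P) = -2 + P - 3*P*b)
(v(7, 8) + (-2*(-3) + 4))² = ((-2 + 7 - 3*7*8) + (-2*(-3) + 4))² = ((-2 + 7 - 168) + (6 + 4))² = (-163 + 10)² = (-153)² = 23409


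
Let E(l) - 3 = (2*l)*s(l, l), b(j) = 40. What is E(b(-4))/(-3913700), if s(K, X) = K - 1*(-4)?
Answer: -3523/3913700 ≈ -0.00090017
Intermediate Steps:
s(K, X) = 4 + K (s(K, X) = K + 4 = 4 + K)
E(l) = 3 + 2*l*(4 + l) (E(l) = 3 + (2*l)*(4 + l) = 3 + 2*l*(4 + l))
E(b(-4))/(-3913700) = (3 + 2*40*(4 + 40))/(-3913700) = (3 + 2*40*44)*(-1/3913700) = (3 + 3520)*(-1/3913700) = 3523*(-1/3913700) = -3523/3913700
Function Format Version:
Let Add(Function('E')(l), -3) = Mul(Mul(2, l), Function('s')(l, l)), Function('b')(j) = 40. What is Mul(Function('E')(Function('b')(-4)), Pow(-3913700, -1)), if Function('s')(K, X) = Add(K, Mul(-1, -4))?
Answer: Rational(-3523, 3913700) ≈ -0.00090017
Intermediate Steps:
Function('s')(K, X) = Add(4, K) (Function('s')(K, X) = Add(K, 4) = Add(4, K))
Function('E')(l) = Add(3, Mul(2, l, Add(4, l))) (Function('E')(l) = Add(3, Mul(Mul(2, l), Add(4, l))) = Add(3, Mul(2, l, Add(4, l))))
Mul(Function('E')(Function('b')(-4)), Pow(-3913700, -1)) = Mul(Add(3, Mul(2, 40, Add(4, 40))), Pow(-3913700, -1)) = Mul(Add(3, Mul(2, 40, 44)), Rational(-1, 3913700)) = Mul(Add(3, 3520), Rational(-1, 3913700)) = Mul(3523, Rational(-1, 3913700)) = Rational(-3523, 3913700)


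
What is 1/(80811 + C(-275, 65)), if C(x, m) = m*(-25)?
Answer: 1/79186 ≈ 1.2629e-5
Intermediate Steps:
C(x, m) = -25*m
1/(80811 + C(-275, 65)) = 1/(80811 - 25*65) = 1/(80811 - 1625) = 1/79186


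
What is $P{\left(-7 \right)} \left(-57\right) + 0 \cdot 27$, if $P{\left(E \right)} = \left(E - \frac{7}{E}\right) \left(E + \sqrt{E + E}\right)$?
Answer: $-2394 + 342 i \sqrt{14} \approx -2394.0 + 1279.6 i$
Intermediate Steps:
$P{\left(E \right)} = \left(E - \frac{7}{E}\right) \left(E + \sqrt{2} \sqrt{E}\right)$ ($P{\left(E \right)} = \left(E - \frac{7}{E}\right) \left(E + \sqrt{2 E}\right) = \left(E - \frac{7}{E}\right) \left(E + \sqrt{2} \sqrt{E}\right)$)
$P{\left(-7 \right)} \left(-57\right) + 0 \cdot 27 = \left(-7 + \left(-7\right)^{2} + \sqrt{2} \left(-7\right)^{\frac{3}{2}} - \frac{7 \sqrt{2}}{i \sqrt{7}}\right) \left(-57\right) + 0 \cdot 27 = \left(-7 + 49 + \sqrt{2} \left(- 7 i \sqrt{7}\right) - 7 \sqrt{2} \left(- \frac{i \sqrt{7}}{7}\right)\right) \left(-57\right) + 0 = \left(-7 + 49 - 7 i \sqrt{14} + i \sqrt{14}\right) \left(-57\right) + 0 = \left(42 - 6 i \sqrt{14}\right) \left(-57\right) + 0 = \left(-2394 + 342 i \sqrt{14}\right) + 0 = -2394 + 342 i \sqrt{14}$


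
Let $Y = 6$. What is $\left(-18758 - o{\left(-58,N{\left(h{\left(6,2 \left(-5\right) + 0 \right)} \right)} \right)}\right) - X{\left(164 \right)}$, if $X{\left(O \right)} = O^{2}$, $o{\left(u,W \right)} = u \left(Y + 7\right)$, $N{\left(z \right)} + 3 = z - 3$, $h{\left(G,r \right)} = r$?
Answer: $-44900$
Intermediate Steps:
$N{\left(z \right)} = -6 + z$ ($N{\left(z \right)} = -3 + \left(z - 3\right) = -3 + \left(-3 + z\right) = -6 + z$)
$o{\left(u,W \right)} = 13 u$ ($o{\left(u,W \right)} = u \left(6 + 7\right) = u 13 = 13 u$)
$\left(-18758 - o{\left(-58,N{\left(h{\left(6,2 \left(-5\right) + 0 \right)} \right)} \right)}\right) - X{\left(164 \right)} = \left(-18758 - 13 \left(-58\right)\right) - 164^{2} = \left(-18758 - -754\right) - 26896 = \left(-18758 + 754\right) - 26896 = -18004 - 26896 = -44900$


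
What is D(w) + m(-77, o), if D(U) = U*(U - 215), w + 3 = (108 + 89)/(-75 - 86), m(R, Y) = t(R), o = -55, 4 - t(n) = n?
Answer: 26100201/25921 ≈ 1006.9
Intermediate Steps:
t(n) = 4 - n
m(R, Y) = 4 - R
w = -680/161 (w = -3 + (108 + 89)/(-75 - 86) = -3 + 197/(-161) = -3 + 197*(-1/161) = -3 - 197/161 = -680/161 ≈ -4.2236)
D(U) = U*(-215 + U)
D(w) + m(-77, o) = -680*(-215 - 680/161)/161 + (4 - 1*(-77)) = -680/161*(-35295/161) + (4 + 77) = 24000600/25921 + 81 = 26100201/25921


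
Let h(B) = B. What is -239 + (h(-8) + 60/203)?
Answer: -50081/203 ≈ -246.70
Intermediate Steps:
-239 + (h(-8) + 60/203) = -239 + (-8 + 60/203) = -239 - 1564/203 = -50081/203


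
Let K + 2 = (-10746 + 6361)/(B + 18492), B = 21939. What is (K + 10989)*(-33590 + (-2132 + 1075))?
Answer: -5130192977588/13477 ≈ -3.8066e+8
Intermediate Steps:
K = -85247/40431 (K = -2 + (-10746 + 6361)/(21939 + 18492) = -2 - 4385/40431 = -85247/40431 ≈ -2.1085)
(K + 10989)*(-33590 + (-2132 + 1075)) = (-85247/40431 + 10989)*(-33590 + (-2132 + 1075)) = 444211012*(-33590 - 1057)/40431 = (444211012/40431)*(-34647) = -5130192977588/13477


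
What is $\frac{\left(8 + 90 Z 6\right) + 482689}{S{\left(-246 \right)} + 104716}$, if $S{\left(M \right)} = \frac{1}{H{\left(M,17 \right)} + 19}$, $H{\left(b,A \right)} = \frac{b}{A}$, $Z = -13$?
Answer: $\frac{36627129}{8063149} \approx 4.5425$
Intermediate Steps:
$S{\left(M \right)} = \frac{1}{19 + \frac{M}{17}}$ ($S{\left(M \right)} = \frac{1}{\frac{M}{17} + 19} = \frac{1}{19 + \frac{M}{17}}$)
$\frac{\left(8 + 90 Z 6\right) + 482689}{S{\left(-246 \right)} + 104716} = \frac{\left(8 + 90 \left(\left(-13\right) 6\right)\right) + 482689}{\frac{17}{323 - 246} + 104716} = \frac{\left(8 + 90 \left(-78\right)\right) + 482689}{\frac{17}{77} + 104716} = \frac{\left(8 - 7020\right) + 482689}{17 \cdot \frac{1}{77} + 104716} = \frac{-7012 + 482689}{\frac{17}{77} + 104716} = \frac{475677}{\frac{8063149}{77}} = 475677 \cdot \frac{77}{8063149} = \frac{36627129}{8063149}$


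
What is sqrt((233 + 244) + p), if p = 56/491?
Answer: sqrt(115023133)/491 ≈ 21.843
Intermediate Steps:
p = 56/491 (p = 56*(1/491) = 56/491 ≈ 0.11405)
sqrt((233 + 244) + p) = sqrt((233 + 244) + 56/491) = sqrt(477 + 56/491) = sqrt(234263/491) = sqrt(115023133)/491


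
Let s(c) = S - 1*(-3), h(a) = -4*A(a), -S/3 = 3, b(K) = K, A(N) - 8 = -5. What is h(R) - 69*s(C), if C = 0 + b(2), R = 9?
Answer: 402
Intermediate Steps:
A(N) = 3 (A(N) = 8 - 5 = 3)
S = -9 (S = -3*3 = -9)
h(a) = -12 (h(a) = -4*3 = -12)
C = 2 (C = 0 + 2 = 2)
s(c) = -6 (s(c) = -9 - 1*(-3) = -9 + 3 = -6)
h(R) - 69*s(C) = -12 - 69*(-6) = -12 + 414 = 402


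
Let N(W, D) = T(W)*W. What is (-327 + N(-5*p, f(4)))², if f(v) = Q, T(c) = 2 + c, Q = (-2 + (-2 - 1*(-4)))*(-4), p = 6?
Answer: 263169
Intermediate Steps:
Q = 0 (Q = (-2 + (-2 + 4))*(-4) = (-2 + 2)*(-4) = 0*(-4) = 0)
f(v) = 0
N(W, D) = W*(2 + W) (N(W, D) = (2 + W)*W = W*(2 + W))
(-327 + N(-5*p, f(4)))² = (-327 + (-5*6)*(2 - 5*6))² = (-327 - 30*(2 - 30))² = (-327 - 30*(-28))² = (-327 + 840)² = 513² = 263169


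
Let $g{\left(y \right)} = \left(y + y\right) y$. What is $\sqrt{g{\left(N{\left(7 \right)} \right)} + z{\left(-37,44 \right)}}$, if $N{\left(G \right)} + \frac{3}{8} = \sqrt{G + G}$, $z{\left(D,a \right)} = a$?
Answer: $\frac{\sqrt{4626 - 96 \sqrt{14}}}{8} \approx 8.1651$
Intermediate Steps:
$N{\left(G \right)} = - \frac{3}{8} + \sqrt{2} \sqrt{G}$ ($N{\left(G \right)} = - \frac{3}{8} + \sqrt{G + G} = - \frac{3}{8} + \sqrt{2 G} = - \frac{3}{8} + \sqrt{2} \sqrt{G}$)
$g{\left(y \right)} = 2 y^{2}$ ($g{\left(y \right)} = 2 y y = 2 y^{2}$)
$\sqrt{g{\left(N{\left(7 \right)} \right)} + z{\left(-37,44 \right)}} = \sqrt{2 \left(- \frac{3}{8} + \sqrt{2} \sqrt{7}\right)^{2} + 44} = \sqrt{2 \left(- \frac{3}{8} + \sqrt{14}\right)^{2} + 44} = \sqrt{44 + 2 \left(- \frac{3}{8} + \sqrt{14}\right)^{2}}$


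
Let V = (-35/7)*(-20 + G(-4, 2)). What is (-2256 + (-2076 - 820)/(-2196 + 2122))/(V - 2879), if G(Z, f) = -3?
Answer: 20506/25567 ≈ 0.80205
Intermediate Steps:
V = 115 (V = (-35/7)*(-20 - 3) = -35*⅐*(-23) = -5*(-23) = 115)
(-2256 + (-2076 - 820)/(-2196 + 2122))/(V - 2879) = (-2256 + (-2076 - 820)/(-2196 + 2122))/(115 - 2879) = (-2256 - 2896/(-74))/(-2764) = (-2256 - 2896*(-1/74))*(-1/2764) = (-2256 + 1448/37)*(-1/2764) = -82024/37*(-1/2764) = 20506/25567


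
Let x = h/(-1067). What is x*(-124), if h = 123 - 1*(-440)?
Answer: 69812/1067 ≈ 65.428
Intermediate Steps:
h = 563 (h = 123 + 440 = 563)
x = -563/1067 (x = 563/(-1067) = 563*(-1/1067) = -563/1067 ≈ -0.52765)
x*(-124) = -563/1067*(-124) = 69812/1067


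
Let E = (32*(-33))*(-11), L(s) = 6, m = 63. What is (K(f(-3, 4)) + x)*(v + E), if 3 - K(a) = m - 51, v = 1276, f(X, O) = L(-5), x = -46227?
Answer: -596074512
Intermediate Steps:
f(X, O) = 6
K(a) = -9 (K(a) = 3 - (63 - 51) = 3 - 1*12 = 3 - 12 = -9)
E = 11616 (E = -1056*(-11) = 11616)
(K(f(-3, 4)) + x)*(v + E) = (-9 - 46227)*(1276 + 11616) = -46236*12892 = -596074512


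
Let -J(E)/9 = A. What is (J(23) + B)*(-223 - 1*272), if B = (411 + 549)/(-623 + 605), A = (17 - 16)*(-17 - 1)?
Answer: -53790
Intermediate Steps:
A = -18 (A = 1*(-18) = -18)
J(E) = 162 (J(E) = -9*(-18) = 162)
B = -160/3 (B = 960/(-18) = 960*(-1/18) = -160/3 ≈ -53.333)
(J(23) + B)*(-223 - 1*272) = (162 - 160/3)*(-223 - 1*272) = 326*(-223 - 272)/3 = (326/3)*(-495) = -53790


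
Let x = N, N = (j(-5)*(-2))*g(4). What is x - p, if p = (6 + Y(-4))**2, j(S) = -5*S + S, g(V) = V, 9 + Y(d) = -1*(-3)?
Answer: -160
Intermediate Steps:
Y(d) = -6 (Y(d) = -9 - 1*(-3) = -9 + 3 = -6)
j(S) = -4*S
p = 0 (p = (6 - 6)**2 = 0**2 = 0)
N = -160 (N = (-4*(-5)*(-2))*4 = (20*(-2))*4 = -40*4 = -160)
x = -160
x - p = -160 - 1*0 = -160 + 0 = -160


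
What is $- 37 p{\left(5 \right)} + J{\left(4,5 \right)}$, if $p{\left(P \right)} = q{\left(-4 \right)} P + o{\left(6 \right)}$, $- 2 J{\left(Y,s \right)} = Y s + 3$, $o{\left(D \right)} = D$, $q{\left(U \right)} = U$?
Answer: $\frac{1013}{2} \approx 506.5$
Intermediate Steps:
$J{\left(Y,s \right)} = - \frac{3}{2} - \frac{Y s}{2}$ ($J{\left(Y,s \right)} = - \frac{Y s + 3}{2} = - \frac{3 + Y s}{2} = - \frac{3}{2} - \frac{Y s}{2}$)
$p{\left(P \right)} = 6 - 4 P$ ($p{\left(P \right)} = - 4 P + 6 = 6 - 4 P$)
$- 37 p{\left(5 \right)} + J{\left(4,5 \right)} = - 37 \left(6 - 20\right) - \left(\frac{3}{2} + 2 \cdot 5\right) = - 37 \left(6 - 20\right) - \frac{23}{2} = \left(-37\right) \left(-14\right) - \frac{23}{2} = 518 - \frac{23}{2} = \frac{1013}{2}$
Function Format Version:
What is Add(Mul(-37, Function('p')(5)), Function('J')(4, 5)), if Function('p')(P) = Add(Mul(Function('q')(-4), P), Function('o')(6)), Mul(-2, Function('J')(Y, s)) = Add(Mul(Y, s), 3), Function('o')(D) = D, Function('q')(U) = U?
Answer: Rational(1013, 2) ≈ 506.50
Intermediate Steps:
Function('J')(Y, s) = Add(Rational(-3, 2), Mul(Rational(-1, 2), Y, s)) (Function('J')(Y, s) = Mul(Rational(-1, 2), Add(Mul(Y, s), 3)) = Mul(Rational(-1, 2), Add(3, Mul(Y, s))) = Add(Rational(-3, 2), Mul(Rational(-1, 2), Y, s)))
Function('p')(P) = Add(6, Mul(-4, P)) (Function('p')(P) = Add(Mul(-4, P), 6) = Add(6, Mul(-4, P)))
Add(Mul(-37, Function('p')(5)), Function('J')(4, 5)) = Add(Mul(-37, Add(6, Mul(-4, 5))), Add(Rational(-3, 2), Mul(Rational(-1, 2), 4, 5))) = Add(Mul(-37, Add(6, -20)), Add(Rational(-3, 2), -10)) = Add(Mul(-37, -14), Rational(-23, 2)) = Add(518, Rational(-23, 2)) = Rational(1013, 2)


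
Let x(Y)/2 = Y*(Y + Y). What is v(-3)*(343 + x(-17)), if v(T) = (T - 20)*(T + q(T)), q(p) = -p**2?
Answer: 413724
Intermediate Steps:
x(Y) = 4*Y**2 (x(Y) = 2*(Y*(Y + Y)) = 2*(Y*(2*Y)) = 2*(2*Y**2) = 4*Y**2)
v(T) = (-20 + T)*(T - T**2) (v(T) = (T - 20)*(T - T**2) = (-20 + T)*(T - T**2))
v(-3)*(343 + x(-17)) = (-3*(-20 - 1*(-3)**2 + 21*(-3)))*(343 + 4*(-17)**2) = (-3*(-20 - 1*9 - 63))*(343 + 4*289) = (-3*(-20 - 9 - 63))*(343 + 1156) = -3*(-92)*1499 = 276*1499 = 413724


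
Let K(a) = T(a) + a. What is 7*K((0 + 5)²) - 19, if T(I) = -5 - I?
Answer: -54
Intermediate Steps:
K(a) = -5 (K(a) = (-5 - a) + a = -5)
7*K((0 + 5)²) - 19 = 7*(-5) - 19 = -35 - 19 = -54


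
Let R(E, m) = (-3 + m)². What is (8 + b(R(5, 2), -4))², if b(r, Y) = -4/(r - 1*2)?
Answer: 144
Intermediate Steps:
b(r, Y) = -4/(-2 + r) (b(r, Y) = -4/(r - 2) = -4/(-2 + r))
(8 + b(R(5, 2), -4))² = (8 - 4/(-2 + (-3 + 2)²))² = (8 - 4/(-2 + (-1)²))² = (8 - 4/(-2 + 1))² = (8 - 4/(-1))² = (8 - 4*(-1))² = (8 + 4)² = 12² = 144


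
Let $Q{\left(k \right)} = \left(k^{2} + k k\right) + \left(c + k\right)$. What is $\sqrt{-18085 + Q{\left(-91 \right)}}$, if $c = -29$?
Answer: $i \sqrt{1643} \approx 40.534 i$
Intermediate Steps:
$Q{\left(k \right)} = -29 + k + 2 k^{2}$ ($Q{\left(k \right)} = \left(k^{2} + k k\right) + \left(-29 + k\right) = \left(k^{2} + k^{2}\right) + \left(-29 + k\right) = 2 k^{2} + \left(-29 + k\right) = -29 + k + 2 k^{2}$)
$\sqrt{-18085 + Q{\left(-91 \right)}} = \sqrt{-18085 - \left(120 - 16562\right)} = \sqrt{-18085 - -16442} = \sqrt{-18085 + 16442} = \sqrt{-1643} = i \sqrt{1643}$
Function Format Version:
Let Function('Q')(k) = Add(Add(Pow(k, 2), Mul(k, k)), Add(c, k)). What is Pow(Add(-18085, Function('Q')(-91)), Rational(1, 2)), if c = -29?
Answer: Mul(I, Pow(1643, Rational(1, 2))) ≈ Mul(40.534, I)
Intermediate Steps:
Function('Q')(k) = Add(-29, k, Mul(2, Pow(k, 2))) (Function('Q')(k) = Add(Add(Pow(k, 2), Mul(k, k)), Add(-29, k)) = Add(Add(Pow(k, 2), Pow(k, 2)), Add(-29, k)) = Add(Mul(2, Pow(k, 2)), Add(-29, k)) = Add(-29, k, Mul(2, Pow(k, 2))))
Pow(Add(-18085, Function('Q')(-91)), Rational(1, 2)) = Pow(Add(-18085, Add(-29, -91, Mul(2, Pow(-91, 2)))), Rational(1, 2)) = Pow(Add(-18085, Add(-29, -91, Mul(2, 8281))), Rational(1, 2)) = Pow(Add(-18085, Add(-29, -91, 16562)), Rational(1, 2)) = Pow(Add(-18085, 16442), Rational(1, 2)) = Pow(-1643, Rational(1, 2)) = Mul(I, Pow(1643, Rational(1, 2)))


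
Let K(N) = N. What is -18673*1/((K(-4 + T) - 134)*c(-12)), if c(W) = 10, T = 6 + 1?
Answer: 18673/1310 ≈ 14.254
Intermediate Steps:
T = 7
-18673*1/((K(-4 + T) - 134)*c(-12)) = -18673*1/(10*((-4 + 7) - 134)) = -18673*1/(10*(3 - 134)) = -18673/((-131*10)) = -18673/(-1310) = -18673*(-1/1310) = 18673/1310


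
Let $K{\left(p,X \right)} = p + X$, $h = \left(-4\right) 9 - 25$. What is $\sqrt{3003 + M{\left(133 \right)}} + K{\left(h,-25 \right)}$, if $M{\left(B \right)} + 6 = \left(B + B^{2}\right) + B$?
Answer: $-86 + 6 \sqrt{582} \approx 58.748$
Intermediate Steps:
$M{\left(B \right)} = -6 + B^{2} + 2 B$ ($M{\left(B \right)} = -6 + \left(\left(B + B^{2}\right) + B\right) = -6 + \left(B^{2} + 2 B\right) = -6 + B^{2} + 2 B$)
$h = -61$ ($h = -36 - 25 = -61$)
$K{\left(p,X \right)} = X + p$
$\sqrt{3003 + M{\left(133 \right)}} + K{\left(h,-25 \right)} = \sqrt{3003 + \left(-6 + 133^{2} + 2 \cdot 133\right)} - 86 = \sqrt{3003 + \left(-6 + 17689 + 266\right)} - 86 = \sqrt{3003 + 17949} - 86 = \sqrt{20952} - 86 = 6 \sqrt{582} - 86 = -86 + 6 \sqrt{582}$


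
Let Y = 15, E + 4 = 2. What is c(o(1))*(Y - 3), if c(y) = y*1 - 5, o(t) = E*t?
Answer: -84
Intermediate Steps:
E = -2 (E = -4 + 2 = -2)
o(t) = -2*t
c(y) = -5 + y (c(y) = y - 5 = -5 + y)
c(o(1))*(Y - 3) = (-5 - 2*1)*(15 - 3) = (-5 - 2)*12 = -7*12 = -84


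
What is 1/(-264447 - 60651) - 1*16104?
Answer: -5235378193/325098 ≈ -16104.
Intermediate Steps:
1/(-264447 - 60651) - 1*16104 = 1/(-325098) - 16104 = -1/325098 - 16104 = -5235378193/325098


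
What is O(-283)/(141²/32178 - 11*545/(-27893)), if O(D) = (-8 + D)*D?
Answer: 24638396728254/249149281 ≈ 98890.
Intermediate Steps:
O(D) = D*(-8 + D)
O(-283)/(141²/32178 - 11*545/(-27893)) = (-283*(-8 - 283))/(141²/32178 - 11*545/(-27893)) = (-283*(-291))/(19881*(1/32178) - 5995*(-1/27893)) = 82353/(6627/10726 + 5995/27893) = 82353/(249149281/299180318) = 82353*(299180318/249149281) = 24638396728254/249149281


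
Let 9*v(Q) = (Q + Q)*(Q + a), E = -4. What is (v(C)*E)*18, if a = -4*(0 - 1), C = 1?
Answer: -80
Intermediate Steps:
a = 4 (a = -4*(-1) = 4)
v(Q) = 2*Q*(4 + Q)/9 (v(Q) = ((Q + Q)*(Q + 4))/9 = ((2*Q)*(4 + Q))/9 = (2*Q*(4 + Q))/9 = 2*Q*(4 + Q)/9)
(v(C)*E)*18 = (((2/9)*1*(4 + 1))*(-4))*18 = (((2/9)*1*5)*(-4))*18 = ((10/9)*(-4))*18 = -40/9*18 = -80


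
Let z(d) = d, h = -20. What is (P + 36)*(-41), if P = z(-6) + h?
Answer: -410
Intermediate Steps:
P = -26 (P = -6 - 20 = -26)
(P + 36)*(-41) = (-26 + 36)*(-41) = 10*(-41) = -410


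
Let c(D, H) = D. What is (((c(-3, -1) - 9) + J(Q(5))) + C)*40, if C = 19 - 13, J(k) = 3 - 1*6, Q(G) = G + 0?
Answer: -360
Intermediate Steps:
Q(G) = G
J(k) = -3 (J(k) = 3 - 6 = -3)
C = 6
(((c(-3, -1) - 9) + J(Q(5))) + C)*40 = (((-3 - 9) - 3) + 6)*40 = ((-12 - 3) + 6)*40 = (-15 + 6)*40 = -9*40 = -360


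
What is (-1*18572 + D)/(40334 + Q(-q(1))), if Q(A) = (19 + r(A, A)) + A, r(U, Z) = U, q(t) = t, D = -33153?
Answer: -51725/40351 ≈ -1.2819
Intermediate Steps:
Q(A) = 19 + 2*A (Q(A) = (19 + A) + A = 19 + 2*A)
(-1*18572 + D)/(40334 + Q(-q(1))) = (-1*18572 - 33153)/(40334 + (19 + 2*(-1*1))) = (-18572 - 33153)/(40334 + (19 + 2*(-1))) = -51725/(40334 + (19 - 2)) = -51725/(40334 + 17) = -51725/40351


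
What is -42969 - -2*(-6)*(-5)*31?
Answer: -41109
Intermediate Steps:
-42969 - -2*(-6)*(-5)*31 = -42969 - 12*(-5)*31 = -42969 - (-60)*31 = -42969 - 1*(-1860) = -42969 + 1860 = -41109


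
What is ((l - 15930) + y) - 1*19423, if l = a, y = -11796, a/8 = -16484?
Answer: -179021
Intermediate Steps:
a = -131872 (a = 8*(-16484) = -131872)
l = -131872
((l - 15930) + y) - 1*19423 = ((-131872 - 15930) - 11796) - 1*19423 = (-147802 - 11796) - 19423 = -159598 - 19423 = -179021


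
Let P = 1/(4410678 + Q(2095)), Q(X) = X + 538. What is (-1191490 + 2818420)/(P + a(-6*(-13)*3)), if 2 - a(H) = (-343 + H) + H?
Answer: -3590074032615/271418626 ≈ -13227.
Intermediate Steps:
Q(X) = 538 + X
a(H) = 345 - 2*H (a(H) = 2 - ((-343 + H) + H) = 2 - (-343 + 2*H) = 2 + (343 - 2*H) = 345 - 2*H)
P = 1/4413311 (P = 1/(4410678 + (538 + 2095)) = 1/(4410678 + 2633) = 1/4413311 ≈ 2.2659e-7)
(-1191490 + 2818420)/(P + a(-6*(-13)*3)) = (-1191490 + 2818420)/(1/4413311 + (345 - 2*(-6*(-13))*3)) = 1626930/(1/4413311 + (345 - 156*3)) = 1626930/(1/4413311 + (345 - 2*234)) = 1626930/(1/4413311 + (345 - 468)) = 1626930/(1/4413311 - 123) = 1626930/(-542837252/4413311) = 1626930*(-4413311/542837252) = -3590074032615/271418626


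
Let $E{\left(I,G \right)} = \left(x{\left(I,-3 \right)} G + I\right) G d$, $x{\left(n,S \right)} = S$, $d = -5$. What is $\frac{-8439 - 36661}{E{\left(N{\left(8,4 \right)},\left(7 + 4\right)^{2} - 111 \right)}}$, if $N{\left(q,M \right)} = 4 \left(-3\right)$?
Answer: $- \frac{451}{21} \approx -21.476$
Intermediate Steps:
$N{\left(q,M \right)} = -12$
$E{\left(I,G \right)} = - 5 G \left(I - 3 G\right)$ ($E{\left(I,G \right)} = \left(- 3 G + I\right) G \left(-5\right) = \left(I - 3 G\right) G \left(-5\right) = G \left(I - 3 G\right) \left(-5\right) = - 5 G \left(I - 3 G\right)$)
$\frac{-8439 - 36661}{E{\left(N{\left(8,4 \right)},\left(7 + 4\right)^{2} - 111 \right)}} = \frac{-8439 - 36661}{5 \left(\left(7 + 4\right)^{2} - 111\right) \left(\left(-1\right) \left(-12\right) + 3 \left(\left(7 + 4\right)^{2} - 111\right)\right)} = \frac{-8439 - 36661}{5 \left(11^{2} - 111\right) \left(12 + 3 \left(11^{2} - 111\right)\right)} = - \frac{45100}{5 \left(121 - 111\right) \left(12 + 3 \left(121 - 111\right)\right)} = - \frac{45100}{5 \cdot 10 \left(12 + 3 \cdot 10\right)} = - \frac{45100}{5 \cdot 10 \left(12 + 30\right)} = - \frac{45100}{5 \cdot 10 \cdot 42} = - \frac{45100}{2100} = \left(-45100\right) \frac{1}{2100} = - \frac{451}{21}$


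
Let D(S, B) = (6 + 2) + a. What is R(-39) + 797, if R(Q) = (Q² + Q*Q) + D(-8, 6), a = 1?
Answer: 3848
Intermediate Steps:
D(S, B) = 9 (D(S, B) = (6 + 2) + 1 = 8 + 1 = 9)
R(Q) = 9 + 2*Q² (R(Q) = (Q² + Q*Q) + 9 = (Q² + Q²) + 9 = 2*Q² + 9 = 9 + 2*Q²)
R(-39) + 797 = (9 + 2*(-39)²) + 797 = (9 + 2*1521) + 797 = (9 + 3042) + 797 = 3051 + 797 = 3848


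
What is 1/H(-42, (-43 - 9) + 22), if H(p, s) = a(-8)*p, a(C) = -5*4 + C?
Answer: 1/1176 ≈ 0.00085034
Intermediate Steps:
a(C) = -20 + C
H(p, s) = -28*p (H(p, s) = (-20 - 8)*p = -28*p)
1/H(-42, (-43 - 9) + 22) = 1/(-28*(-42)) = 1/1176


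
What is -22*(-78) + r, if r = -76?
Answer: 1640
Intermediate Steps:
-22*(-78) + r = -22*(-78) - 76 = 1716 - 76 = 1640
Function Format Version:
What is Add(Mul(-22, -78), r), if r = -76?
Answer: 1640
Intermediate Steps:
Add(Mul(-22, -78), r) = Add(Mul(-22, -78), -76) = Add(1716, -76) = 1640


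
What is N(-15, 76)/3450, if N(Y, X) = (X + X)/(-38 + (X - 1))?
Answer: 76/63825 ≈ 0.0011908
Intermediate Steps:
N(Y, X) = 2*X/(-39 + X) (N(Y, X) = (2*X)/(-38 + (-1 + X)) = (2*X)/(-39 + X) = 2*X/(-39 + X))
N(-15, 76)/3450 = (2*76/(-39 + 76))/3450 = (2*76/37)*(1/3450) = (2*76*(1/37))*(1/3450) = (152/37)*(1/3450) = 76/63825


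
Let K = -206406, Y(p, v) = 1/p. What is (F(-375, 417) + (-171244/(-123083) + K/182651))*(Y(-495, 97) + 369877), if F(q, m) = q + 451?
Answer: 104632165310545490852/3709403450445 ≈ 2.8207e+7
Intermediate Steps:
F(q, m) = 451 + q
(F(-375, 417) + (-171244/(-123083) + K/182651))*(Y(-495, 97) + 369877) = ((451 - 375) + (-171244/(-123083) - 206406/182651))*(1/(-495) + 369877) = (76 + (-171244*(-1/123083) - 206406*1/182651))*(-1/495 + 369877) = (76 + (171244/123083 - 206406/182651))*(183089114/495) = (76 + 5872818146/22481233033)*(183089114/495) = (1714446528654/22481233033)*(183089114/495) = 104632165310545490852/3709403450445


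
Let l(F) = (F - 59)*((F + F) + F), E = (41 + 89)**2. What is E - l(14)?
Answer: 18790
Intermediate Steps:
E = 16900 (E = 130**2 = 16900)
l(F) = 3*F*(-59 + F) (l(F) = (-59 + F)*(2*F + F) = (-59 + F)*(3*F) = 3*F*(-59 + F))
E - l(14) = 16900 - 3*14*(-59 + 14) = 16900 - 3*14*(-45) = 16900 - 1*(-1890) = 16900 + 1890 = 18790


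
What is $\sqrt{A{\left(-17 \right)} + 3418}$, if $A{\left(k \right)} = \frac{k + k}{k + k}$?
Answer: $\sqrt{3419} \approx 58.472$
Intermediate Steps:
$A{\left(k \right)} = 1$ ($A{\left(k \right)} = \frac{2 k}{2 k} = 2 k \frac{1}{2 k} = 1$)
$\sqrt{A{\left(-17 \right)} + 3418} = \sqrt{1 + 3418} = \sqrt{3419}$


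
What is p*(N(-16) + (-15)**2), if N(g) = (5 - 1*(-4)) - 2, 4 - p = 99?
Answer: -22040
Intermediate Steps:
p = -95 (p = 4 - 1*99 = 4 - 99 = -95)
N(g) = 7 (N(g) = (5 + 4) - 2 = 9 - 2 = 7)
p*(N(-16) + (-15)**2) = -95*(7 + (-15)**2) = -95*(7 + 225) = -95*232 = -22040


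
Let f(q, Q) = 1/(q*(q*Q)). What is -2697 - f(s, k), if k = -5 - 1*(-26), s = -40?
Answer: -90619201/33600 ≈ -2697.0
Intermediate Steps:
k = 21 (k = -5 + 26 = 21)
f(q, Q) = 1/(Q*q**2) (f(q, Q) = 1/(q*(Q*q)) = 1/(Q*q**2))
-2697 - f(s, k) = -2697 - 1/(21*(-40)**2) = -2697 - 1/(21*1600) = -2697 - 1*1/33600 = -2697 - 1/33600 = -90619201/33600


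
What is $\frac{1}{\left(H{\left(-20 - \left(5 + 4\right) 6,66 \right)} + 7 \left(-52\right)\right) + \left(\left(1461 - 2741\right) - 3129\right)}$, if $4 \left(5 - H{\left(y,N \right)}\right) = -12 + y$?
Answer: $- \frac{2}{9493} \approx -0.00021068$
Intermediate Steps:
$H{\left(y,N \right)} = 8 - \frac{y}{4}$ ($H{\left(y,N \right)} = 5 - \frac{-12 + y}{4} = 5 - \left(-3 + \frac{y}{4}\right) = 8 - \frac{y}{4}$)
$\frac{1}{\left(H{\left(-20 - \left(5 + 4\right) 6,66 \right)} + 7 \left(-52\right)\right) + \left(\left(1461 - 2741\right) - 3129\right)} = \frac{1}{\left(\left(8 - \frac{-20 - \left(5 + 4\right) 6}{4}\right) + 7 \left(-52\right)\right) + \left(\left(1461 - 2741\right) - 3129\right)} = \frac{1}{\left(\left(8 - \frac{-20 - 9 \cdot 6}{4}\right) - 364\right) - 4409} = \frac{1}{\left(\left(8 - \frac{-20 - 54}{4}\right) - 364\right) - 4409} = \frac{1}{\left(\left(8 - - \frac{37}{2}\right) - 364\right) - 4409} = \frac{1}{\left(\left(8 + \frac{37}{2}\right) - 364\right) - 4409} = \frac{1}{\left(\frac{53}{2} - 364\right) - 4409} = \frac{1}{- \frac{675}{2} - 4409} = \frac{1}{- \frac{9493}{2}} = - \frac{2}{9493}$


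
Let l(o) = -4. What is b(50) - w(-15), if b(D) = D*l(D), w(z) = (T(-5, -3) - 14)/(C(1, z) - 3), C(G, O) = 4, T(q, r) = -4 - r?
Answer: -185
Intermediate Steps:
w(z) = -15 (w(z) = ((-4 - 1*(-3)) - 14)/(4 - 3) = ((-4 + 3) - 14)/1 = (-1 - 14)*1 = -15*1 = -15)
b(D) = -4*D (b(D) = D*(-4) = -4*D)
b(50) - w(-15) = -4*50 - 1*(-15) = -200 + 15 = -185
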